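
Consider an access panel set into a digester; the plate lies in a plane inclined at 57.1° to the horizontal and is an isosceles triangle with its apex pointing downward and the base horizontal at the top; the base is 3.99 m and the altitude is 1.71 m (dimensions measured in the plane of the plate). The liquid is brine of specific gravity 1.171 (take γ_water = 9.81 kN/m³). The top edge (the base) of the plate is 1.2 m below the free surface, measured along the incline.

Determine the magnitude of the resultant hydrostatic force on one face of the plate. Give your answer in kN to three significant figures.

γ = 1.171 × 9.81 = 11.48751 kN/m³.
Let θ = 57.1° be the plate's angle to the horizontal; measure y along the incline from where the plane meets the free surface. Vertical depth h = y·sinθ with sinθ = 0.839620.
With the apex down, the centroid sits h/3 = 1.71/3 = 0.57 m below the base (the top edge), so y_c = 1.2 + 0.57 = 1.77 m and h_c = 1.77 × 0.839620 = 1.48613 m.
A = ½ × 3.99 × 1.71 = 3.41145 m².
Resultant F = γ·h_c·A = 11.48751 × 1.48613 × 3.41145 = 58.24 kN.

F ≈ 58.2 kN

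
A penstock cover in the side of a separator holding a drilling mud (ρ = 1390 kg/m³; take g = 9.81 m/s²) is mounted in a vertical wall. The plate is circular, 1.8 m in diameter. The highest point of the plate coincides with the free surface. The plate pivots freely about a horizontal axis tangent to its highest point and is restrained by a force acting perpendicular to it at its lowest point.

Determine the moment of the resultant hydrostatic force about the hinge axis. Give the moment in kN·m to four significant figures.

γ = ρg = 1390 × 9.81 / 1000 = 13.6359 kN/m³.
The centroid is at the centre, 0.9 m below the top of the plate, so the centroid depth is h_c = 0.9 m.
A = π(0.9)² = 2.54469 m².
Resultant F = γ·h_c·A = 13.6359 × 0.9 × 2.54469 = 31.2292 kN.
I_c = πr⁴/4 = π × 0.9⁴/4 = 0.5153 m⁴.
Centre of pressure: y_p = y_c + I_c/(y_c·A) = 0.9 + 0.5153/(0.9 × 2.54469) = 0.9 + 0.225 = 1.125 m along the plane.
The resultant acts 0.9 + 0.225 = 1.125 m (along the plate) below the hinge at the top edge, so the moment about the hinge is M = F × 1.125 = 31.2292 × 1.125 = 35.1328 kN·m.

M ≈ 35.13 kN·m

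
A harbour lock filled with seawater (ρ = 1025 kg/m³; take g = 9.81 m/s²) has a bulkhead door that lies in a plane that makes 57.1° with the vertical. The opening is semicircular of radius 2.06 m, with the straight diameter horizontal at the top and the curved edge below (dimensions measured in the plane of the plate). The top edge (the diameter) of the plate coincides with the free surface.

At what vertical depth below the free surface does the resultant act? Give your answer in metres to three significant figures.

γ = ρg = 1025 × 9.81 / 1000 = 10.05525 kN/m³.
The plate makes 57.1° with the vertical, i.e. θ = 90° − 57.1° = 32.9° to the horizontal. Measuring y along the incline from the free-surface line, vertical depth h = y·sinθ with sinθ = 0.543174.
The centroid of a semicircle lies 4r/(3π) = 0.874291 m from the diameter, here below the top edge, so y_c = 0.874291 m and h_c = 0.874291 × 0.543174 = 0.474892 m.
A = πr²/2 = π × 2.06²/2 = 6.66583 m².
Resultant F = γ·h_c·A = 10.05525 × 0.474892 × 6.66583 = 31.8304 kN.
I_c = (π/8 − 8/(9π))·r⁴ = 0.109757 × 2.06⁴ = 1.97652 m⁴.
Centre of pressure: y_p = y_c + I_c/(y_c·A) = 0.874291 + 1.97652/(0.874291 × 6.66583) = 0.874291 + 0.339149 = 1.21344 m along the plane.
Vertically, h_p = y_p·sinθ = 1.21344 × 0.543174 = 0.659109 m.

h_p = 0.659 m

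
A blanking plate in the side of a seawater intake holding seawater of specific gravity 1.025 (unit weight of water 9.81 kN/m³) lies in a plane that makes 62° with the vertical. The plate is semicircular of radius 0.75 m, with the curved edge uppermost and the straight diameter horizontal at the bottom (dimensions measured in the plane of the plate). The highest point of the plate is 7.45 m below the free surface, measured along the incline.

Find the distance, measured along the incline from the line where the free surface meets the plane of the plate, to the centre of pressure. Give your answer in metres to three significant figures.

y_p = 7.89 m

γ = 1.025 × 9.81 = 10.05525 kN/m³.
The plate makes 62° with the vertical, i.e. θ = 90° − 62° = 28° to the horizontal. Measuring y along the incline from the free-surface line, vertical depth h = y·sinθ with sinθ = 0.469472.
The centroid lies 4r/(3π) = 0.31831 m above the diameter, so r − 4r/(3π) = 0.75 − 0.31831 = 0.43169 m below the topmost point, so y_c = 7.45 + 0.43169 = 7.88169 m and h_c = 7.88169 × 0.469472 = 3.70023 m.
A = πr²/2 = π × 0.75²/2 = 0.883573 m².
Resultant F = γ·h_c·A = 10.05525 × 3.70023 × 0.883573 = 32.8749 kN.
I_c = (π/8 − 8/(9π))·r⁴ = 0.109757 × 0.75⁴ = 0.0347278 m⁴.
Centre of pressure: y_p = y_c + I_c/(y_c·A) = 7.88169 + 0.0347278/(7.88169 × 0.883573) = 7.88169 + 0.00498673 = 7.88668 m along the plane.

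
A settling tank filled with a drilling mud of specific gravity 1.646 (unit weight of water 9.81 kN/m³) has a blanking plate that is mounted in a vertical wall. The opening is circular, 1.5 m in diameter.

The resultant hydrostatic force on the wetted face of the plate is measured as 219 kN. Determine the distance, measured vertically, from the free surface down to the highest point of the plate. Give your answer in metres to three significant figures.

γ = 1.646 × 9.81 = 16.14726 kN/m³.
A = π(0.75)² = 1.76715 m².
From F = γ·h_c·A, the centroid depth is h_c = 219/(16.14726 × 1.76715) = 7.67488 m.
The centroid is at the centre, 0.75 m below the top of the plate, so the highest point sits at h_top = 7.67488 − 0.75 = 6.92488 m below the surface.

d_top ≈ 6.92 m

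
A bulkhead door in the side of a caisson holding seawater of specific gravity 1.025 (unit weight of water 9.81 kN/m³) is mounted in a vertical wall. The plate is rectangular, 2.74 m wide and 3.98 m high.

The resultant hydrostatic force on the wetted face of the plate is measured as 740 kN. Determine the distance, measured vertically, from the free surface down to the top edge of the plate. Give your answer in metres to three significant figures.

d_top ≈ 4.76 m

γ = 1.025 × 9.81 = 10.05525 kN/m³.
A = 2.74 × 3.98 = 10.9052 m².
From F = γ·h_c·A, the centroid depth is h_c = 740/(10.05525 × 10.9052) = 6.74847 m.
The centroid lies 3.98/2 = 1.99 m below the top edge, so the top edge sits at h_top = 6.74847 − 1.99 = 4.75847 m below the surface.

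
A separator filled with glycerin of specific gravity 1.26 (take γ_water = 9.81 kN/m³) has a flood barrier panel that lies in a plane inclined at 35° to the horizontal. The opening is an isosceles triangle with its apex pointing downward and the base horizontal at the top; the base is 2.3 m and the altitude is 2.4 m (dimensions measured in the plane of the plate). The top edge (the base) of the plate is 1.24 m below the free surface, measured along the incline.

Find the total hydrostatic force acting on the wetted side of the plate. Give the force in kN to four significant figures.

F ≈ 39.92 kN

γ = 1.26 × 9.81 = 12.3606 kN/m³.
Let θ = 35° be the plate's angle to the horizontal; measure y along the incline from where the plane meets the free surface. Vertical depth h = y·sinθ with sinθ = 0.573576.
With the apex down, the centroid sits h/3 = 2.4/3 = 0.8 m below the base (the top edge), so y_c = 1.24 + 0.8 = 2.04 m and h_c = 2.04 × 0.573576 = 1.1701 m.
A = ½ × 2.3 × 2.4 = 2.76 m².
Resultant F = γ·h_c·A = 12.3606 × 1.1701 × 2.76 = 39.9183 kN.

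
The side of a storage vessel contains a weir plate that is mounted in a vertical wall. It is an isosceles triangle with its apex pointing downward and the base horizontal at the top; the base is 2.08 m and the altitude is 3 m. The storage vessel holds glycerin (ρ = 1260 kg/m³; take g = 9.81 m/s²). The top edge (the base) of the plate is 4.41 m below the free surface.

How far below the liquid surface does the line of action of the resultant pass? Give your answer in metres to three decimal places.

γ = ρg = 1260 × 9.81 / 1000 = 12.3606 kN/m³.
With the apex down, the centroid sits h/3 = 3/3 = 1 m below the base (the top edge), so the centroid depth is h_c = 4.41 + 1 = 5.41 m.
A = ½ × 2.08 × 3 = 3.12 m².
Resultant F = γ·h_c·A = 12.3606 × 5.41 × 3.12 = 208.637 kN.
I_c = b·h³/36 = 2.08 × 3³/36 = 1.56 m⁴.
Centre of pressure: y_p = y_c + I_c/(y_c·A) = 5.41 + 1.56/(5.41 × 3.12) = 5.41 + 0.0924214 = 5.50242 m along the plane.

h_p = 5.502 m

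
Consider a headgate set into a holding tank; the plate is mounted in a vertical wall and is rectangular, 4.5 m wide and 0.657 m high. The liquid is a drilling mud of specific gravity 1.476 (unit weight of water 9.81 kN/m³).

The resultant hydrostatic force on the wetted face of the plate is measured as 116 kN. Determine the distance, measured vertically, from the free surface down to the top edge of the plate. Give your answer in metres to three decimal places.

γ = 1.476 × 9.81 = 14.47956 kN/m³.
A = 4.5 × 0.657 = 2.9565 m².
From F = γ·h_c·A, the centroid depth is h_c = 116/(14.47956 × 2.9565) = 2.70972 m.
The centroid lies 0.657/2 = 0.3285 m below the top edge, so the top edge sits at h_top = 2.70972 − 0.3285 = 2.38122 m below the surface.

d_top ≈ 2.381 m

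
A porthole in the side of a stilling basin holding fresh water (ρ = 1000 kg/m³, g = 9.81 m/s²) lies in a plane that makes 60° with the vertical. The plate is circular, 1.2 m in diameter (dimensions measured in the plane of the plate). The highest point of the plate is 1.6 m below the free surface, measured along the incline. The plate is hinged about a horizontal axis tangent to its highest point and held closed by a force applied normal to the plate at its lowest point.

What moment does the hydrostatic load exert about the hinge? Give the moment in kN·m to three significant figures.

M ≈ 7.82 kN·m

γ = ρg = 1000 × 9.81 = 9810 N/m³ = 9.81 kN/m³.
The plate makes 60° with the vertical, i.e. θ = 90° − 60° = 30° to the horizontal. Measuring y along the incline from the free-surface line, vertical depth h = y·sinθ with sinθ = 0.500000.
The centroid is at the centre, 0.6 m below the top of the plate, so y_c = 1.6 + 0.6 = 2.2 m and h_c = 2.2 × 0.500000 = 1.1 m.
A = π(0.6)² = 1.13097 m².
Resultant F = γ·h_c·A = 9.81 × 1.1 × 1.13097 = 12.2043 kN.
I_c = πr⁴/4 = π × 0.6⁴/4 = 0.101788 m⁴.
Centre of pressure: y_p = y_c + I_c/(y_c·A) = 2.2 + 0.101788/(2.2 × 1.13097) = 2.2 + 0.0409094 = 2.24091 m along the plane.
The resultant acts 0.6 + 0.0409094 = 0.640909 m (along the plate) below the hinge at the top edge, so the moment about the hinge is M = F × 0.640909 = 12.2043 × 0.640909 = 7.82185 kN·m.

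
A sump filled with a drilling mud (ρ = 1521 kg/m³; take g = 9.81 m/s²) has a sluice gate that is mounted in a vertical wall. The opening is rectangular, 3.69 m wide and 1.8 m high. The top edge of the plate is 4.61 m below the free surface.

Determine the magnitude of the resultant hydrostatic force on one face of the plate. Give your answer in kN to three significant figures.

F ≈ 546 kN

γ = ρg = 1521 × 9.81 / 1000 = 14.92101 kN/m³.
The centroid lies 1.8/2 = 0.9 m below the top edge, so the centroid depth is h_c = 4.61 + 0.9 = 5.51 m.
A = 3.69 × 1.8 = 6.642 m².
Resultant F = γ·h_c·A = 14.92101 × 5.51 × 6.642 = 546.07 kN.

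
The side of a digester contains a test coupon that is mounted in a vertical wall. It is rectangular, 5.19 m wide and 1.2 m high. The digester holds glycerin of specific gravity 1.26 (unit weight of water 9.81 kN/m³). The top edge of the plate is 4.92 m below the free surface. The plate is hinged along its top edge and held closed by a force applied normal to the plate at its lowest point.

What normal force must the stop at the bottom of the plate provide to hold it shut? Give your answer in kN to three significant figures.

P ≈ 220 kN

γ = 1.26 × 9.81 = 12.3606 kN/m³.
The centroid lies 1.2/2 = 0.6 m below the top edge, so the centroid depth is h_c = 4.92 + 0.6 = 5.52 m.
A = 5.19 × 1.2 = 6.228 m².
Resultant F = γ·h_c·A = 12.3606 × 5.52 × 6.228 = 424.94 kN.
I_c = b·h³/12 = 5.19 × 1.2³/12 = 0.74736 m⁴.
Centre of pressure: y_p = y_c + I_c/(y_c·A) = 5.52 + 0.74736/(5.52 × 6.228) = 5.52 + 0.0217391 = 5.54174 m along the plane.
The resultant acts 0.6 + 0.0217391 = 0.621739 m (along the plate) below the hinge at the top edge, so the moment about the hinge is M = F × 0.621739 = 424.94 × 0.621739 = 264.202 kN·m.
A normal force at the bottom, 1.2 m from the hinge, must supply this moment: P = 264.202/1.2 = 220.168 kN.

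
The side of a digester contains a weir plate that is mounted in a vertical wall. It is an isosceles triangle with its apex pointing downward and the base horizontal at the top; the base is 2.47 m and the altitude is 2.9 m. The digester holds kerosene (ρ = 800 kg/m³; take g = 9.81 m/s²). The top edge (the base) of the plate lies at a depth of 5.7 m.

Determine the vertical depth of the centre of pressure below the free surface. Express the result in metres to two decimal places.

γ = ρg = 800 × 9.81 / 1000 = 7.848 kN/m³.
With the apex down, the centroid sits h/3 = 2.9/3 = 0.966667 m below the base (the top edge), so the centroid depth is h_c = 5.7 + 0.966667 = 6.66667 m.
A = ½ × 2.47 × 2.9 = 3.5815 m².
Resultant F = γ·h_c·A = 7.848 × 6.66667 × 3.5815 = 187.384 kN.
I_c = b·h³/36 = 2.47 × 2.9³/36 = 1.67336 m⁴.
Centre of pressure: y_p = y_c + I_c/(y_c·A) = 6.66667 + 1.67336/(6.66667 × 3.5815) = 6.66667 + 0.0700834 = 6.73675 m along the plane.

h_p = 6.74 m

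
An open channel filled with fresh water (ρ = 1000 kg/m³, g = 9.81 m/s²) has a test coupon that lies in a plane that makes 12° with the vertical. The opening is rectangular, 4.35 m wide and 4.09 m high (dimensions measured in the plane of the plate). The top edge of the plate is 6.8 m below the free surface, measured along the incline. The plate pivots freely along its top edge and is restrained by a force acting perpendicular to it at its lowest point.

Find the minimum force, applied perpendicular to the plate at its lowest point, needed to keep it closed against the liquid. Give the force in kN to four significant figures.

γ = ρg = 1000 × 9.81 = 9810 N/m³ = 9.81 kN/m³.
The plate makes 12° with the vertical, i.e. θ = 90° − 12° = 78° to the horizontal. Measuring y along the incline from the free-surface line, vertical depth h = y·sinθ with sinθ = 0.978148.
The centroid lies 4.09/2 = 2.045 m below the top edge, so y_c = 6.8 + 2.045 = 8.845 m and h_c = 8.845 × 0.978148 = 8.65172 m.
A = 4.35 × 4.09 = 17.7915 m².
Resultant F = γ·h_c·A = 9.81 × 8.65172 × 17.7915 = 1510.02 kN.
I_c = b·h³/12 = 4.35 × 4.09³/12 = 24.8015 m⁴.
Centre of pressure: y_p = y_c + I_c/(y_c·A) = 8.845 + 24.8015/(8.845 × 17.7915) = 8.845 + 0.157604 = 9.0026 m along the plane.
The resultant acts 2.045 + 0.157604 = 2.2026 m (along the plate) below the hinge at the top edge, so the moment about the hinge is M = F × 2.2026 = 1510.02 × 2.2026 = 3325.97 kN·m.
A normal force at the bottom, 4.09 m from the hinge, must supply this moment: P = 3325.97/4.09 = 813.196 kN.

P ≈ 813.2 kN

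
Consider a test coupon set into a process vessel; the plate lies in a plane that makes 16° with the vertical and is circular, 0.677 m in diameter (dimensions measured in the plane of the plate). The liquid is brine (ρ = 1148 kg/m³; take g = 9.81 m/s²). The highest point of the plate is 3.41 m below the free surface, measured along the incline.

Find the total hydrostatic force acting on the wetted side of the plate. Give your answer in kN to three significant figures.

γ = ρg = 1148 × 9.81 / 1000 = 11.26188 kN/m³.
The plate makes 16° with the vertical, i.e. θ = 90° − 16° = 74° to the horizontal. Measuring y along the incline from the free-surface line, vertical depth h = y·sinθ with sinθ = 0.961262.
The centroid is at the centre, 0.3385 m below the top of the plate, so y_c = 3.41 + 0.3385 = 3.7485 m and h_c = 3.7485 × 0.961262 = 3.60329 m.
A = π(0.3385)² = 0.359971 m².
Resultant F = γ·h_c·A = 11.26188 × 3.60329 × 0.359971 = 14.6076 kN.

F ≈ 14.6 kN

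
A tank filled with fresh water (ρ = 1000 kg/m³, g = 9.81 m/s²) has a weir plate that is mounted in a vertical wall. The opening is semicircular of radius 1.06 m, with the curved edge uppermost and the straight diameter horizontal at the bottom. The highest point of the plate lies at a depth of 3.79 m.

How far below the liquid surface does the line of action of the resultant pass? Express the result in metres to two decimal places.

γ = ρg = 1000 × 9.81 = 9810 N/m³ = 9.81 kN/m³.
The centroid lies 4r/(3π) = 0.449878 m above the diameter, so r − 4r/(3π) = 1.06 − 0.449878 = 0.610122 m below the topmost point, so the centroid depth is h_c = 3.79 + 0.610122 = 4.40012 m.
A = πr²/2 = π × 1.06²/2 = 1.76495 m².
Resultant F = γ·h_c·A = 9.81 × 4.40012 × 1.76495 = 76.1844 kN.
I_c = (π/8 − 8/(9π))·r⁴ = 0.109757 × 1.06⁴ = 0.138566 m⁴.
Centre of pressure: y_p = y_c + I_c/(y_c·A) = 4.40012 + 0.138566/(4.40012 × 1.76495) = 4.40012 + 0.0178427 = 4.41796 m along the plane.

h_p = 4.42 m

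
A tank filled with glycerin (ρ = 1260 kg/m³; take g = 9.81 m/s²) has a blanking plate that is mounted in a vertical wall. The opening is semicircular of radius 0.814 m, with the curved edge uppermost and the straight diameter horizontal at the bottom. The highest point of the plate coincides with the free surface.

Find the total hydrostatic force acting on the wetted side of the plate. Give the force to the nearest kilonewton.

F ≈ 6 kN

γ = ρg = 1260 × 9.81 / 1000 = 12.3606 kN/m³.
The centroid lies 4r/(3π) = 0.345472 m above the diameter, so r − 4r/(3π) = 0.814 − 0.345472 = 0.468528 m below the topmost point, so the centroid depth is h_c = 0.468528 m.
A = πr²/2 = π × 0.814²/2 = 1.0408 m².
Resultant F = γ·h_c·A = 12.3606 × 0.468528 × 1.0408 = 6.02757 kN.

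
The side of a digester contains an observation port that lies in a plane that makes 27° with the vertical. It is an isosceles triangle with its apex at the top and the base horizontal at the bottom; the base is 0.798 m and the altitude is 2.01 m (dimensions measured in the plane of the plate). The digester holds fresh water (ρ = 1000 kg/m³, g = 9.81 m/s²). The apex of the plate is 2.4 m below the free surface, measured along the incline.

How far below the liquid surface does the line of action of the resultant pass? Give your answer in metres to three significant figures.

γ = ρg = 1000 × 9.81 = 9810 N/m³ = 9.81 kN/m³.
The plate makes 27° with the vertical, i.e. θ = 90° − 27° = 63° to the horizontal. Measuring y along the incline from the free-surface line, vertical depth h = y·sinθ with sinθ = 0.891007.
With the apex up, the centroid sits 2h/3 = 2 × 2.01/3 = 1.34 m below the apex, so y_c = 2.4 + 1.34 = 3.74 m and h_c = 3.74 × 0.891007 = 3.33237 m.
A = ½ × 0.798 × 2.01 = 0.80199 m².
Resultant F = γ·h_c·A = 9.81 × 3.33237 × 0.80199 = 26.2175 kN.
I_c = b·h³/36 = 0.798 × 2.01³/36 = 0.180007 m⁴.
Centre of pressure: y_p = y_c + I_c/(y_c·A) = 3.74 + 0.180007/(3.74 × 0.80199) = 3.74 + 0.0600135 = 3.80001 m along the plane.
Vertically, h_p = y_p·sinθ = 3.80001 × 0.891007 = 3.38584 m.

h_p = 3.39 m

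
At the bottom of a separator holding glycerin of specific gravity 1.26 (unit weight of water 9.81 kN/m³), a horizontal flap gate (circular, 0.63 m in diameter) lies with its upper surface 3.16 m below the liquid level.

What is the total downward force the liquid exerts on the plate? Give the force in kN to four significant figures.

F ≈ 12.18 kN

γ = 1.26 × 9.81 = 12.3606 kN/m³.
The plate is horizontal, so pressure is uniform at p = γ·h = 12.3606 × 3.16 = 39.0595 kN/m².
A = π(0.315)² = 0.311725 m².
F = p·A = 39.0595 × 0.311725 = 12.1758 kN.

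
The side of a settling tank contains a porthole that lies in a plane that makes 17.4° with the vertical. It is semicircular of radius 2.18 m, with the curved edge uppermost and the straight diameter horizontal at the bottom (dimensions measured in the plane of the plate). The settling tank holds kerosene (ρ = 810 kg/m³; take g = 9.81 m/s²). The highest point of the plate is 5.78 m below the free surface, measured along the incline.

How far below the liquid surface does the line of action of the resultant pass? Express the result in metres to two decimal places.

h_p = 6.76 m

γ = ρg = 810 × 9.81 / 1000 = 7.9461 kN/m³.
The plate makes 17.4° with the vertical, i.e. θ = 90° − 17.4° = 72.6° to the horizontal. Measuring y along the incline from the free-surface line, vertical depth h = y·sinθ with sinθ = 0.954240.
The centroid lies 4r/(3π) = 0.925221 m above the diameter, so r − 4r/(3π) = 2.18 − 0.925221 = 1.25478 m below the topmost point, so y_c = 5.78 + 1.25478 = 7.03478 m and h_c = 7.03478 × 0.954240 = 6.71287 m.
A = πr²/2 = π × 2.18²/2 = 7.46505 m².
Resultant F = γ·h_c·A = 7.9461 × 6.71287 × 7.46505 = 398.194 kN.
I_c = (π/8 − 8/(9π))·r⁴ = 0.109757 × 2.18⁴ = 2.4789 m⁴.
Centre of pressure: y_p = y_c + I_c/(y_c·A) = 7.03478 + 2.4789/(7.03478 × 7.46505) = 7.03478 + 0.0472037 = 7.08198 m along the plane.
Vertically, h_p = y_p·sinθ = 7.08198 × 0.954240 = 6.75791 m.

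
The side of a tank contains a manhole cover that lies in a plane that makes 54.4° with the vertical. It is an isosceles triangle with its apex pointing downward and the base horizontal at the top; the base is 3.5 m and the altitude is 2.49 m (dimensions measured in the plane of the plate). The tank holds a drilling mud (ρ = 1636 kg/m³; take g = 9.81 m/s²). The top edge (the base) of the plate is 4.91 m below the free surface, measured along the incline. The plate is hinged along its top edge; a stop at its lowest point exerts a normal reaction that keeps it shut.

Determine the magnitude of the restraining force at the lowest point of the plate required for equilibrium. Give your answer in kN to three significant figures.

γ = ρg = 1636 × 9.81 / 1000 = 16.04916 kN/m³.
The plate makes 54.4° with the vertical, i.e. θ = 90° − 54.4° = 35.6° to the horizontal. Measuring y along the incline from the free-surface line, vertical depth h = y·sinθ with sinθ = 0.582123.
With the apex down, the centroid sits h/3 = 2.49/3 = 0.83 m below the base (the top edge), so y_c = 4.91 + 0.83 = 5.74 m and h_c = 5.74 × 0.582123 = 3.34139 m.
A = ½ × 3.5 × 2.49 = 4.3575 m².
Resultant F = γ·h_c·A = 16.04916 × 3.34139 × 4.3575 = 233.677 kN.
I_c = b·h³/36 = 3.5 × 2.49³/36 = 1.50094 m⁴.
Centre of pressure: y_p = y_c + I_c/(y_c·A) = 5.74 + 1.50094/(5.74 × 4.3575) = 5.74 + 0.0600087 = 5.80001 m along the plane.
The resultant acts 0.83 + 0.0600087 = 0.890009 m (along the plate) below the hinge at the top edge, so the moment about the hinge is M = F × 0.890009 = 233.677 × 0.890009 = 207.975 kN·m.
A normal force at the bottom, 2.49 m from the hinge, must supply this moment: P = 207.975/2.49 = 83.5241 kN.

P ≈ 83.5 kN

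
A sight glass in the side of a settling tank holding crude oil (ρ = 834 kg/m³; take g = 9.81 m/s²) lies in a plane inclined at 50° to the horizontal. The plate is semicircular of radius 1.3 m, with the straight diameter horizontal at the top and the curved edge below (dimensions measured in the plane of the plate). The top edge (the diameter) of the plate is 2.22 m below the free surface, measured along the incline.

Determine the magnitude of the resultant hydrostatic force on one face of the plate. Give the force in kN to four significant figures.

F ≈ 46.12 kN

γ = ρg = 834 × 9.81 / 1000 = 8.18154 kN/m³.
Let θ = 50° be the plate's angle to the horizontal; measure y along the incline from where the plane meets the free surface. Vertical depth h = y·sinθ with sinθ = 0.766044.
The centroid of a semicircle lies 4r/(3π) = 0.551737 m from the diameter, here below the top edge, so y_c = 2.22 + 0.551737 = 2.77174 m and h_c = 2.77174 × 0.766044 = 2.12327 m.
A = πr²/2 = π × 1.3²/2 = 2.65465 m².
Resultant F = γ·h_c·A = 8.18154 × 2.12327 × 2.65465 = 46.1156 kN.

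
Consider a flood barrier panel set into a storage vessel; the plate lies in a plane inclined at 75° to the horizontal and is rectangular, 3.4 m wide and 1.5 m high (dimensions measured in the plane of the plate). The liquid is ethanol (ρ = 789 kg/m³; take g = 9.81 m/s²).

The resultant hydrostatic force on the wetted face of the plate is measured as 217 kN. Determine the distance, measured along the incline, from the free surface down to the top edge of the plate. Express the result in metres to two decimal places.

γ = ρg = 789 × 9.81 / 1000 = 7.74009 kN/m³.
A = 3.4 × 1.5 = 5.1 m².
From F = γ·h_c·A, the centroid depth is h_c = 217/(7.74009 × 5.1) = 5.49723 m.
Let θ = 75° be the plate's angle to the horizontal; measure y along the incline from where the plane meets the free surface. Vertical depth h = y·sinθ with sinθ = 0.965926.
Along the incline, y_c = h_c/sinθ = 5.49723/0.965926 = 5.69115 m.
The centroid lies 1.5/2 = 0.75 m below the top edge, so the top edge sits at y_top = 5.69115 − 0.75 = 4.94115 m along the incline.

y_top ≈ 4.94 m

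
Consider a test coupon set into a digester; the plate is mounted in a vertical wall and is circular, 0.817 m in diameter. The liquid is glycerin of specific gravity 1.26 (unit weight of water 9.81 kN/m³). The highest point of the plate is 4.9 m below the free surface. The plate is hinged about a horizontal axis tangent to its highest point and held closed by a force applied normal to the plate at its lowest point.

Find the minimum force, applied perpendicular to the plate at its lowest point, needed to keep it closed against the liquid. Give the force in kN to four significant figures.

γ = 1.26 × 9.81 = 12.3606 kN/m³.
The centroid is at the centre, 0.4085 m below the top of the plate, so the centroid depth is h_c = 4.9 + 0.4085 = 5.3085 m.
A = π(0.4085)² = 0.524245 m².
Resultant F = γ·h_c·A = 12.3606 × 5.3085 × 0.524245 = 34.399 kN.
I_c = πr⁴/4 = π × 0.4085⁴/4 = 0.0218705 m⁴.
Centre of pressure: y_p = y_c + I_c/(y_c·A) = 5.3085 + 0.0218705/(5.3085 × 0.524245) = 5.3085 + 0.00785873 = 5.31636 m along the plane.
The resultant acts 0.4085 + 0.00785873 = 0.416359 m (along the plate) below the hinge at the top edge, so the moment about the hinge is M = F × 0.416359 = 34.399 × 0.416359 = 14.3223 kN·m.
A normal force at the bottom, 0.817 m from the hinge, must supply this moment: P = 14.3223/0.817 = 17.5304 kN.

P ≈ 17.53 kN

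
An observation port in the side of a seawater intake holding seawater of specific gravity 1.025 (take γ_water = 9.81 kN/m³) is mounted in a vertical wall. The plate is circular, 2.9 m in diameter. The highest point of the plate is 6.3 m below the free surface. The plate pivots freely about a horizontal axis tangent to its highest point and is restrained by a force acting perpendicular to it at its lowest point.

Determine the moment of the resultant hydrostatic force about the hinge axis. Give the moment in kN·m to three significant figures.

M ≈ 781 kN·m

γ = 1.025 × 9.81 = 10.05525 kN/m³.
The centroid is at the centre, 1.45 m below the top of the plate, so the centroid depth is h_c = 6.3 + 1.45 = 7.75 m.
A = π(1.45)² = 6.6052 m².
Resultant F = γ·h_c·A = 10.05525 × 7.75 × 6.6052 = 514.731 kN.
I_c = πr⁴/4 = π × 1.45⁴/4 = 3.47186 m⁴.
Centre of pressure: y_p = y_c + I_c/(y_c·A) = 7.75 + 3.47186/(7.75 × 6.6052) = 7.75 + 0.0678226 = 7.81782 m along the plane.
The resultant acts 1.45 + 0.0678226 = 1.51782 m (along the plate) below the hinge at the top edge, so the moment about the hinge is M = F × 1.51782 = 514.731 × 1.51782 = 781.269 kN·m.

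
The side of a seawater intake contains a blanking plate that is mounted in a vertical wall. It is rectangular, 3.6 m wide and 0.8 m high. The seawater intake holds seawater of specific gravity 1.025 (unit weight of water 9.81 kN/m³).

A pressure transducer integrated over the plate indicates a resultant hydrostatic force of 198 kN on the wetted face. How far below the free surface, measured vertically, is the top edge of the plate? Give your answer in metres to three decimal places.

d_top ≈ 6.437 m

γ = 1.025 × 9.81 = 10.05525 kN/m³.
A = 3.6 × 0.8 = 2.88 m².
From F = γ·h_c·A, the centroid depth is h_c = 198/(10.05525 × 2.88) = 6.83722 m.
The centroid lies 0.8/2 = 0.4 m below the top edge, so the top edge sits at h_top = 6.83722 − 0.4 = 6.43722 m below the surface.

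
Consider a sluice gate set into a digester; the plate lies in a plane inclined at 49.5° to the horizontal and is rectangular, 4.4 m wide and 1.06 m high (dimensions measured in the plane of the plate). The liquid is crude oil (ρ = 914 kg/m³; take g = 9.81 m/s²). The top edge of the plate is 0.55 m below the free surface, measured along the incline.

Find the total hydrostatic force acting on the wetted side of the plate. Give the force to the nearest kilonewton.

γ = ρg = 914 × 9.81 / 1000 = 8.96634 kN/m³.
Let θ = 49.5° be the plate's angle to the horizontal; measure y along the incline from where the plane meets the free surface. Vertical depth h = y·sinθ with sinθ = 0.760406.
The centroid lies 1.06/2 = 0.53 m below the top edge, so y_c = 0.55 + 0.53 = 1.08 m and h_c = 1.08 × 0.760406 = 0.821238 m.
A = 4.4 × 1.06 = 4.664 m².
Resultant F = γ·h_c·A = 8.96634 × 0.821238 × 4.664 = 34.3434 kN.

F ≈ 34 kN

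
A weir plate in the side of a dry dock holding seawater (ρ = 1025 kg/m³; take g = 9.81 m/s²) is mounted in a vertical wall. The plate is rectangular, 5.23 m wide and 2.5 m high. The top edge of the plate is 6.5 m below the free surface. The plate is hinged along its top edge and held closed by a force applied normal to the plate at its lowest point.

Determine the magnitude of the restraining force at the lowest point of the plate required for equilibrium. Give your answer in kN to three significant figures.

P ≈ 537 kN

γ = ρg = 1025 × 9.81 / 1000 = 10.05525 kN/m³.
The centroid lies 2.5/2 = 1.25 m below the top edge, so the centroid depth is h_c = 6.5 + 1.25 = 7.75 m.
A = 5.23 × 2.5 = 13.075 m².
Resultant F = γ·h_c·A = 10.05525 × 7.75 × 13.075 = 1018.91 kN.
I_c = b·h³/12 = 5.23 × 2.5³/12 = 6.8099 m⁴.
Centre of pressure: y_p = y_c + I_c/(y_c·A) = 7.75 + 6.8099/(7.75 × 13.075) = 7.75 + 0.0672043 = 7.8172 m along the plane.
The resultant acts 1.25 + 0.0672043 = 1.3172 m (along the plate) below the hinge at the top edge, so the moment about the hinge is M = F × 1.3172 = 1018.91 × 1.3172 = 1342.11 kN·m.
A normal force at the bottom, 2.5 m from the hinge, must supply this moment: P = 1342.11/2.5 = 536.844 kN.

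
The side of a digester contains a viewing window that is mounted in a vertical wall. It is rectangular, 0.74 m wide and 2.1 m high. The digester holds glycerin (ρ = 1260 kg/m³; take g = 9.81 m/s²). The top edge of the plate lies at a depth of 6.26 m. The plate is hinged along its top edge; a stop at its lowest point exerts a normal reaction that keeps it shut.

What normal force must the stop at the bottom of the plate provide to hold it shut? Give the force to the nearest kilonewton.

γ = ρg = 1260 × 9.81 / 1000 = 12.3606 kN/m³.
The centroid lies 2.1/2 = 1.05 m below the top edge, so the centroid depth is h_c = 6.26 + 1.05 = 7.31 m.
A = 0.74 × 2.1 = 1.554 m².
Resultant F = γ·h_c·A = 12.3606 × 7.31 × 1.554 = 140.413 kN.
I_c = b·h³/12 = 0.74 × 2.1³/12 = 0.571095 m⁴.
Centre of pressure: y_p = y_c + I_c/(y_c·A) = 7.31 + 0.571095/(7.31 × 1.554) = 7.31 + 0.0502736 = 7.36027 m along the plane.
The resultant acts 1.05 + 0.0502736 = 1.10027 m (along the plate) below the hinge at the top edge, so the moment about the hinge is M = F × 1.10027 = 140.413 × 1.10027 = 154.492 kN·m.
A normal force at the bottom, 2.1 m from the hinge, must supply this moment: P = 154.492/2.1 = 73.5676 kN.

P ≈ 74 kN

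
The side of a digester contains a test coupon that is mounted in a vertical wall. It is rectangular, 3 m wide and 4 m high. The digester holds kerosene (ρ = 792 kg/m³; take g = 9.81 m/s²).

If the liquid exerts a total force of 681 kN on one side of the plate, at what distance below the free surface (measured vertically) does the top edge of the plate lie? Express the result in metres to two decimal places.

γ = ρg = 792 × 9.81 / 1000 = 7.76952 kN/m³.
A = 3 × 4 = 12 m².
From F = γ·h_c·A, the centroid depth is h_c = 681/(7.76952 × 12) = 7.30418 m.
The centroid lies 4/2 = 2 m below the top edge, so the top edge sits at h_top = 7.30418 − 2 = 5.30418 m below the surface.

d_top ≈ 5.30 m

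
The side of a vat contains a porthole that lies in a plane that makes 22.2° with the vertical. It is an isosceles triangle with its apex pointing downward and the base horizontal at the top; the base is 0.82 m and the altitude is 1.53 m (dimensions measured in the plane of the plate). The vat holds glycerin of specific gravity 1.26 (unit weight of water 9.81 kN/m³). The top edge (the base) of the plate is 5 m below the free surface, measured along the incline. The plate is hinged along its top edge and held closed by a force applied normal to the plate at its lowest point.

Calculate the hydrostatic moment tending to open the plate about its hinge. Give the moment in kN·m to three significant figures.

M ≈ 21.1 kN·m

γ = 1.26 × 9.81 = 12.3606 kN/m³.
The plate makes 22.2° with the vertical, i.e. θ = 90° − 22.2° = 67.8° to the horizontal. Measuring y along the incline from the free-surface line, vertical depth h = y·sinθ with sinθ = 0.925871.
With the apex down, the centroid sits h/3 = 1.53/3 = 0.51 m below the base (the top edge), so y_c = 5 + 0.51 = 5.51 m and h_c = 5.51 × 0.925871 = 5.10155 m.
A = ½ × 0.82 × 1.53 = 0.6273 m².
Resultant F = γ·h_c·A = 12.3606 × 5.10155 × 0.6273 = 39.5564 kN.
I_c = b·h³/36 = 0.82 × 1.53³/36 = 0.0815804 m⁴.
Centre of pressure: y_p = y_c + I_c/(y_c·A) = 5.51 + 0.0815804/(5.51 × 0.6273) = 5.51 + 0.0236026 = 5.5336 m along the plane.
The resultant acts 0.51 + 0.0236026 = 0.533603 m (along the plate) below the hinge at the top edge, so the moment about the hinge is M = F × 0.533603 = 39.5564 × 0.533603 = 21.1074 kN·m.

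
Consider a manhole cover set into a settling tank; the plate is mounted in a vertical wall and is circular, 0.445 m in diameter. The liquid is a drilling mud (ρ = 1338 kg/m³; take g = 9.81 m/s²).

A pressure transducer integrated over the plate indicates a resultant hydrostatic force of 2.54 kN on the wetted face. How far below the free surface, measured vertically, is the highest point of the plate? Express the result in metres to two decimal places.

d_top ≈ 1.02 m

γ = ρg = 1338 × 9.81 / 1000 = 13.12578 kN/m³.
A = π(0.2225)² = 0.155528 m².
From F = γ·h_c·A, the centroid depth is h_c = 2.54/(13.12578 × 0.155528) = 1.24423 m.
The centroid is at the centre, 0.2225 m below the top of the plate, so the highest point sits at h_top = 1.24423 − 0.2225 = 1.02173 m below the surface.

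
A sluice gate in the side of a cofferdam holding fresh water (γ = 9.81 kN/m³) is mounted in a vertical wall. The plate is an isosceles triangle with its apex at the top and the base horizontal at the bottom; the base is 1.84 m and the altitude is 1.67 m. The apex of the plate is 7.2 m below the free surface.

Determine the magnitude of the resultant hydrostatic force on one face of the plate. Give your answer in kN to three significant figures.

γ = 9.81 kN/m³.
With the apex up, the centroid sits 2h/3 = 2 × 1.67/3 = 1.11333 m below the apex, so the centroid depth is h_c = 7.2 + 1.11333 = 8.31333 m.
A = ½ × 1.84 × 1.67 = 1.5364 m².
Resultant F = γ·h_c·A = 9.81 × 8.31333 × 1.5364 = 125.299 kN.

F ≈ 125 kN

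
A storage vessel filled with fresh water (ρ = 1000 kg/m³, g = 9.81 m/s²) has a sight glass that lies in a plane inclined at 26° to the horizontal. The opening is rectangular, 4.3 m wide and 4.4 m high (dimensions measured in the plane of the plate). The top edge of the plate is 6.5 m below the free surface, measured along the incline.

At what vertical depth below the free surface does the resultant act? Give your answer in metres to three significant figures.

h_p = 3.90 m

γ = ρg = 1000 × 9.81 = 9810 N/m³ = 9.81 kN/m³.
Let θ = 26° be the plate's angle to the horizontal; measure y along the incline from where the plane meets the free surface. Vertical depth h = y·sinθ with sinθ = 0.438371.
The centroid lies 4.4/2 = 2.2 m below the top edge, so y_c = 6.5 + 2.2 = 8.7 m and h_c = 8.7 × 0.438371 = 3.81383 m.
A = 4.3 × 4.4 = 18.92 m².
Resultant F = γ·h_c·A = 9.81 × 3.81383 × 18.92 = 707.867 kN.
I_c = b·h³/12 = 4.3 × 4.4³/12 = 30.5243 m⁴.
Centre of pressure: y_p = y_c + I_c/(y_c·A) = 8.7 + 30.5243/(8.7 × 18.92) = 8.7 + 0.185441 = 8.88544 m along the plane.
Vertically, h_p = y_p·sinθ = 8.88544 × 0.438371 = 3.89512 m.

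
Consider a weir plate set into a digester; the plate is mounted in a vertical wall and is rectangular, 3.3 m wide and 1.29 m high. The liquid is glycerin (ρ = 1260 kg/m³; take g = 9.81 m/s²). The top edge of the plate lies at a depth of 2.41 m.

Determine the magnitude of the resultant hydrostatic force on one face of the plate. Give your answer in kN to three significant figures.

γ = ρg = 1260 × 9.81 / 1000 = 12.3606 kN/m³.
The centroid lies 1.29/2 = 0.645 m below the top edge, so the centroid depth is h_c = 2.41 + 0.645 = 3.055 m.
A = 3.3 × 1.29 = 4.257 m².
Resultant F = γ·h_c·A = 12.3606 × 3.055 × 4.257 = 160.751 kN.

F ≈ 161 kN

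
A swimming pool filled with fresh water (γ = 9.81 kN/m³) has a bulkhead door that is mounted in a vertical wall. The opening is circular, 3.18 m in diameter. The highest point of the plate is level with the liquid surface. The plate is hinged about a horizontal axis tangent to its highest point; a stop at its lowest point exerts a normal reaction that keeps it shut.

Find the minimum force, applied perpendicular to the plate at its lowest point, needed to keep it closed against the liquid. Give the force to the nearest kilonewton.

γ = 9.81 kN/m³.
The centroid is at the centre, 1.59 m below the top of the plate, so the centroid depth is h_c = 1.59 m.
A = π(1.59)² = 7.94226 m².
Resultant F = γ·h_c·A = 9.81 × 1.59 × 7.94226 = 123.883 kN.
I_c = πr⁴/4 = π × 1.59⁴/4 = 5.01971 m⁴.
Centre of pressure: y_p = y_c + I_c/(y_c·A) = 1.59 + 5.01971/(1.59 × 7.94226) = 1.59 + 0.3975 = 1.9875 m along the plane.
The resultant acts 1.59 + 0.3975 = 1.9875 m (along the plate) below the hinge at the top edge, so the moment about the hinge is M = F × 1.9875 = 123.883 × 1.9875 = 246.217 kN·m.
A normal force at the bottom, 3.18 m from the hinge, must supply this moment: P = 246.217/3.18 = 77.4267 kN.

P ≈ 77 kN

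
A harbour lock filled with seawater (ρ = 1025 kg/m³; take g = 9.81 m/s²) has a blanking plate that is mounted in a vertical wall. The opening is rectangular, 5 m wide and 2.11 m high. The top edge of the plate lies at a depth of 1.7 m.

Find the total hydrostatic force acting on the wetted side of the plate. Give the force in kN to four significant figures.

F ≈ 292.3 kN

γ = ρg = 1025 × 9.81 / 1000 = 10.05525 kN/m³.
The centroid lies 2.11/2 = 1.055 m below the top edge, so the centroid depth is h_c = 1.7 + 1.055 = 2.755 m.
A = 5 × 2.11 = 10.55 m².
Resultant F = γ·h_c·A = 10.05525 × 2.755 × 10.55 = 292.258 kN.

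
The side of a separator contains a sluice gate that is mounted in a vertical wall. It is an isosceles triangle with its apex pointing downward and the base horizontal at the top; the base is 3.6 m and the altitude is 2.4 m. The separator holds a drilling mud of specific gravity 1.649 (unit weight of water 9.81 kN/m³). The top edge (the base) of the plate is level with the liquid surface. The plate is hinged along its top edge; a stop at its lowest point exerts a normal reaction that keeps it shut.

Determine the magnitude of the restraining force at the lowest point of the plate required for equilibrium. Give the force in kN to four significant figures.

P ≈ 27.95 kN

γ = 1.649 × 9.81 = 16.17669 kN/m³.
With the apex down, the centroid sits h/3 = 2.4/3 = 0.8 m below the base (the top edge), so the centroid depth is h_c = 0.8 m.
A = ½ × 3.6 × 2.4 = 4.32 m².
Resultant F = γ·h_c·A = 16.17669 × 0.8 × 4.32 = 55.9066 kN.
I_c = b·h³/36 = 3.6 × 2.4³/36 = 1.3824 m⁴.
Centre of pressure: y_p = y_c + I_c/(y_c·A) = 0.8 + 1.3824/(0.8 × 4.32) = 0.8 + 0.4 = 1.2 m along the plane.
The resultant acts 0.8 + 0.4 = 1.2 m (along the plate) below the hinge at the top edge, so the moment about the hinge is M = F × 1.2 = 55.9066 × 1.2 = 67.0879 kN·m.
A normal force at the bottom, 2.4 m from the hinge, must supply this moment: P = 67.0879/2.4 = 27.9533 kN.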